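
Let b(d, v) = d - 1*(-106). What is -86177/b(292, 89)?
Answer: -86177/398 ≈ -216.53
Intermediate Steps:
b(d, v) = 106 + d (b(d, v) = d + 106 = 106 + d)
-86177/b(292, 89) = -86177/(106 + 292) = -86177/398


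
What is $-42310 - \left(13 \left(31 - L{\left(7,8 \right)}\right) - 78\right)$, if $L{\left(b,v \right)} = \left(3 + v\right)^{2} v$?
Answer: $-30051$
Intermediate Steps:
$L{\left(b,v \right)} = v \left(3 + v\right)^{2}$
$-42310 - \left(13 \left(31 - L{\left(7,8 \right)}\right) - 78\right) = -42310 - \left(13 \left(31 - 8 \left(3 + 8\right)^{2}\right) - 78\right) = -42310 - \left(13 \left(31 - 8 \cdot 11^{2}\right) - 78\right) = -42310 - \left(13 \left(31 - 8 \cdot 121\right) - 78\right) = -42310 - \left(13 \left(31 - 968\right) - 78\right) = -42310 - \left(13 \left(-937\right) - 78\right) = -42310 - \left(-12181 - 78\right) = -42310 - -12259 = -42310 + 12259 = -30051$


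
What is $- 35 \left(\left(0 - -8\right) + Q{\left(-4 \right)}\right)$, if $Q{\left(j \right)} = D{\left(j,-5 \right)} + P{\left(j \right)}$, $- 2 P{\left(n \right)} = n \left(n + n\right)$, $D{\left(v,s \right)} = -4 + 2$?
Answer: $350$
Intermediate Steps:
$D{\left(v,s \right)} = -2$
$P{\left(n \right)} = - n^{2}$ ($P{\left(n \right)} = - \frac{n \left(n + n\right)}{2} = - \frac{n 2 n}{2} = - \frac{2 n^{2}}{2} = - n^{2}$)
$Q{\left(j \right)} = -2 - j^{2}$
$- 35 \left(\left(0 - -8\right) + Q{\left(-4 \right)}\right) = - 35 \left(\left(0 - -8\right) - 18\right) = - 35 \left(\left(0 + 8\right) - 18\right) = - 35 \left(8 - 18\right) = \left(-35\right) \left(-10\right) = 350$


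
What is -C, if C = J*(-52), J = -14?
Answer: -728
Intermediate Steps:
C = 728 (C = -14*(-52) = 728)
-C = -1*728 = -728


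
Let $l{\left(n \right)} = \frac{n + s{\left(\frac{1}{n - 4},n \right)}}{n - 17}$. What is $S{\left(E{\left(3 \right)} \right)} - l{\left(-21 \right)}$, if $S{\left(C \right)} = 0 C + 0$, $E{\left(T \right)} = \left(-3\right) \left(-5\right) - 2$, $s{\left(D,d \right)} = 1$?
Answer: $- \frac{10}{19} \approx -0.52632$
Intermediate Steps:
$E{\left(T \right)} = 13$ ($E{\left(T \right)} = 15 - 2 = 13$)
$S{\left(C \right)} = 0$ ($S{\left(C \right)} = 0 + 0 = 0$)
$l{\left(n \right)} = \frac{1 + n}{-17 + n}$ ($l{\left(n \right)} = \frac{n + 1}{n - 17} = \frac{1 + n}{-17 + n}$)
$S{\left(E{\left(3 \right)} \right)} - l{\left(-21 \right)} = 0 - \frac{1 - 21}{-17 - 21} = 0 - \frac{1}{-38} \left(-20\right) = 0 - \left(- \frac{1}{38}\right) \left(-20\right) = 0 - \frac{10}{19} = - \frac{10}{19}$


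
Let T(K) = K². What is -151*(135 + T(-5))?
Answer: -24160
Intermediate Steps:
-151*(135 + T(-5)) = -151*(135 + (-5)²) = -151*(135 + 25) = -151*160 = -24160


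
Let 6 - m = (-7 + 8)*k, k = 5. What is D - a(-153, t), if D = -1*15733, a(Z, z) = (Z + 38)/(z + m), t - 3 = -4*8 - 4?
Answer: -503571/32 ≈ -15737.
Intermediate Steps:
t = -33 (t = 3 + (-4*8 - 4) = 3 + (-32 - 4) = 3 - 36 = -33)
m = 1 (m = 6 - (-7 + 8)*5 = 6 - 5 = 1)
a(Z, z) = (38 + Z)/(1 + z) (a(Z, z) = (Z + 38)/(z + 1) = (38 + Z)/(1 + z))
D = -15733
D - a(-153, t) = -15733 - (38 - 153)/(1 - 33) = -15733 - (-115)/(-32) = -15733 - (-1)*(-115)/32 = -15733 - 1*115/32 = -15733 - 115/32 = -503571/32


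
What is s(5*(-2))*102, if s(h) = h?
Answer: -1020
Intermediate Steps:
s(5*(-2))*102 = (5*(-2))*102 = -10*102 = -1020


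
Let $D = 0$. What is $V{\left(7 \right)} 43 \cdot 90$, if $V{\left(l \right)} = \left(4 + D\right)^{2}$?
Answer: $61920$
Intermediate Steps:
$V{\left(l \right)} = 16$ ($V{\left(l \right)} = \left(4 + 0\right)^{2} = 4^{2} = 16$)
$V{\left(7 \right)} 43 \cdot 90 = 16 \cdot 43 \cdot 90 = 688 \cdot 90 = 61920$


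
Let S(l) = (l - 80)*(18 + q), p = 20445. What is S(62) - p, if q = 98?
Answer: -22533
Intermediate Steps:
S(l) = -9280 + 116*l (S(l) = (l - 80)*(18 + 98) = (-80 + l)*116 = -9280 + 116*l)
S(62) - p = (-9280 + 116*62) - 1*20445 = (-9280 + 7192) - 20445 = -2088 - 20445 = -22533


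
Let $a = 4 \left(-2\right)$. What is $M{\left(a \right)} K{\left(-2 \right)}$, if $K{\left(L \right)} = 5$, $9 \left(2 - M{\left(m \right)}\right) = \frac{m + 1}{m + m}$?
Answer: $\frac{1405}{144} \approx 9.7569$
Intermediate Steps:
$a = -8$
$M{\left(m \right)} = 2 - \frac{1 + m}{18 m}$ ($M{\left(m \right)} = 2 - \frac{\left(m + 1\right) \frac{1}{m + m}}{9} = 2 - \frac{\left(1 + m\right) \frac{1}{2 m}}{9} = 2 - \frac{\frac{1}{2} \frac{1}{m} \left(1 + m\right)}{9} = 2 - \frac{1 + m}{18 m}$)
$M{\left(a \right)} K{\left(-2 \right)} = \frac{-1 + 35 \left(-8\right)}{18 \left(-8\right)} 5 = \frac{1}{18} \left(- \frac{1}{8}\right) \left(-1 - 280\right) 5 = \frac{1}{18} \left(- \frac{1}{8}\right) \left(-281\right) 5 = \frac{281}{144} \cdot 5 = \frac{1405}{144}$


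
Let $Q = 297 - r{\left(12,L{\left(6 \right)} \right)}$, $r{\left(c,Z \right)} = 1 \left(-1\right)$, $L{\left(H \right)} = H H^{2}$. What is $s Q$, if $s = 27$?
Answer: $8046$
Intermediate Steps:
$L{\left(H \right)} = H^{3}$
$r{\left(c,Z \right)} = -1$
$Q = 298$ ($Q = 297 - -1 = 297 + 1 = 298$)
$s Q = 27 \cdot 298 = 8046$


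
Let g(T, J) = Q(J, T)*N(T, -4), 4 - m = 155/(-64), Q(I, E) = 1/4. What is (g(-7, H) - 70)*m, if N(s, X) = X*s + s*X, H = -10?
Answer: -2877/8 ≈ -359.63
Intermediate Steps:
N(s, X) = 2*X*s (N(s, X) = X*s + X*s = 2*X*s)
Q(I, E) = ¼
m = 411/64 (m = 4 - 155/(-64) = 4 - 155*(-1)/64 = 4 - 1*(-155/64) = 4 + 155/64 = 411/64 ≈ 6.4219)
g(T, J) = -2*T (g(T, J) = (2*(-4)*T)/4 = (-8*T)/4 = -2*T)
(g(-7, H) - 70)*m = (-2*(-7) - 70)*(411/64) = (14 - 70)*(411/64) = -56*411/64 = -2877/8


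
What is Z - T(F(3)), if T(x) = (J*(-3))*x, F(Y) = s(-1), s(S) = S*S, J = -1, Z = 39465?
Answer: 39462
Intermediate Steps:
s(S) = S**2
F(Y) = 1 (F(Y) = (-1)**2 = 1)
T(x) = 3*x (T(x) = (-1*(-3))*x = 3*x)
Z - T(F(3)) = 39465 - 3 = 39462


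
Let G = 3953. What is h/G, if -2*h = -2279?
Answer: 2279/7906 ≈ 0.28826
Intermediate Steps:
h = 2279/2 (h = -½*(-2279) = 2279/2 ≈ 1139.5)
h/G = (2279/2)/3953 = (2279/2)*(1/3953) = 2279/7906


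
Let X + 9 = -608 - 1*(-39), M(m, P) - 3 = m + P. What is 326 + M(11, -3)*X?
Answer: -6032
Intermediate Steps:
M(m, P) = 3 + P + m (M(m, P) = 3 + (m + P) = 3 + (P + m) = 3 + P + m)
X = -578 (X = -9 + (-608 - 1*(-39)) = -9 + (-608 + 39) = -9 - 569 = -578)
326 + M(11, -3)*X = 326 + (3 - 3 + 11)*(-578) = 326 + 11*(-578) = 326 - 6358 = -6032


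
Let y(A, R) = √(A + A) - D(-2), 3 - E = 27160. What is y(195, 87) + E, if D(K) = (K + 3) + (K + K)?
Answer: -27154 + √390 ≈ -27134.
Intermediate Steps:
E = -27157 (E = 3 - 1*27160 = 3 - 27160 = -27157)
D(K) = 3 + 3*K (D(K) = (3 + K) + 2*K = 3 + 3*K)
y(A, R) = 3 + √2*√A (y(A, R) = √(A + A) - (3 + 3*(-2)) = √(2*A) - (3 - 6) = √2*√A - 1*(-3) = √2*√A + 3 = 3 + √2*√A)
y(195, 87) + E = (3 + √2*√195) - 27157 = (3 + √390) - 27157 = -27154 + √390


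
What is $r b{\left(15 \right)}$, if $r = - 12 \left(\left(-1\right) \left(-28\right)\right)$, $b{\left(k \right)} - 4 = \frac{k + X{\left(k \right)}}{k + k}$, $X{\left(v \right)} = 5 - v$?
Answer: $-1400$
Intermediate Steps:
$b{\left(k \right)} = 4 + \frac{5}{2 k}$ ($b{\left(k \right)} = 4 + \frac{k - \left(-5 + k\right)}{k + k} = 4 + \frac{5}{2 k}$)
$r = -336$ ($r = \left(-12\right) 28 = -336$)
$r b{\left(15 \right)} = - 336 \left(4 + \frac{5}{2 \cdot 15}\right) = - 336 \left(4 + \frac{5}{2} \cdot \frac{1}{15}\right) = - 336 \left(4 + \frac{1}{6}\right) = \left(-336\right) \frac{25}{6} = -1400$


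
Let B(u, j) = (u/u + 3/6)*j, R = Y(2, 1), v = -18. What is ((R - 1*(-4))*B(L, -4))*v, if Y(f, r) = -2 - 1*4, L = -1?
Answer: -216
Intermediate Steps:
Y(f, r) = -6 (Y(f, r) = -2 - 4 = -6)
R = -6
B(u, j) = 3*j/2 (B(u, j) = (1 + 3*(⅙))*j = (1 + ½)*j = 3*j/2)
((R - 1*(-4))*B(L, -4))*v = ((-6 - 1*(-4))*((3/2)*(-4)))*(-18) = ((-6 + 4)*(-6))*(-18) = -2*(-6)*(-18) = 12*(-18) = -216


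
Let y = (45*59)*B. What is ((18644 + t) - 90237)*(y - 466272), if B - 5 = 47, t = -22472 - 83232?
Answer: 58191002964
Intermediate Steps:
t = -105704
B = 52 (B = 5 + 47 = 52)
y = 138060 (y = (45*59)*52 = 2655*52 = 138060)
((18644 + t) - 90237)*(y - 466272) = ((18644 - 105704) - 90237)*(138060 - 466272) = (-87060 - 90237)*(-328212) = -177297*(-328212) = 58191002964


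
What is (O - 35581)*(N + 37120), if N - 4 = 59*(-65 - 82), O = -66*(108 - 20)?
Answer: -1177558439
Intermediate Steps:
O = -5808 (O = -66*88 = -5808)
N = -8669 (N = 4 + 59*(-65 - 82) = 4 + 59*(-147) = 4 - 8673 = -8669)
(O - 35581)*(N + 37120) = (-5808 - 35581)*(-8669 + 37120) = -41389*28451 = -1177558439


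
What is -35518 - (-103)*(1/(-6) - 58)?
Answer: -249055/6 ≈ -41509.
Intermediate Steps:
-35518 - (-103)*(1/(-6) - 58) = -35518 - (-103)*(1*(-1/6) - 58) = -35518 - (-103)*(-1/6 - 58) = -35518 - (-103)*(-349)/6 = -35518 - 1*35947/6 = -35518 - 35947/6 = -249055/6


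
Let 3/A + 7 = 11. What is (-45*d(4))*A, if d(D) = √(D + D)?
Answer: -135*√2/2 ≈ -95.459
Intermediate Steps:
A = ¾ (A = 3/(-7 + 11) = 3/4 = 3*(¼) = ¾ ≈ 0.75000)
d(D) = √2*√D (d(D) = √(2*D) = √2*√D)
(-45*d(4))*A = -45*√2*√4*(¾) = -45*√2*2*(¾) = -90*√2*(¾) = -135*√2/2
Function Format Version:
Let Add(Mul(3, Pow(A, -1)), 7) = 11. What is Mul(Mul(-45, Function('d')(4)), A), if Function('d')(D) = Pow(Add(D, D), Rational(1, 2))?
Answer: Mul(Rational(-135, 2), Pow(2, Rational(1, 2))) ≈ -95.459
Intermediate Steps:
A = Rational(3, 4) (A = Mul(3, Pow(Add(-7, 11), -1)) = Mul(3, Pow(4, -1)) = Mul(3, Rational(1, 4)) = Rational(3, 4) ≈ 0.75000)
Function('d')(D) = Mul(Pow(2, Rational(1, 2)), Pow(D, Rational(1, 2))) (Function('d')(D) = Pow(Mul(2, D), Rational(1, 2)) = Mul(Pow(2, Rational(1, 2)), Pow(D, Rational(1, 2))))
Mul(Mul(-45, Function('d')(4)), A) = Mul(Mul(-45, Mul(Pow(2, Rational(1, 2)), Pow(4, Rational(1, 2)))), Rational(3, 4)) = Mul(Mul(-45, Mul(Pow(2, Rational(1, 2)), 2)), Rational(3, 4)) = Mul(Mul(-45, Mul(2, Pow(2, Rational(1, 2)))), Rational(3, 4)) = Mul(Mul(-90, Pow(2, Rational(1, 2))), Rational(3, 4)) = Mul(Rational(-135, 2), Pow(2, Rational(1, 2)))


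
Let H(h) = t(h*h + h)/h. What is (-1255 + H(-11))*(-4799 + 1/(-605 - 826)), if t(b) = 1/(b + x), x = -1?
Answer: 1148183059780/190641 ≈ 6.0228e+6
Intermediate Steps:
t(b) = 1/(-1 + b) (t(b) = 1/(b - 1) = 1/(-1 + b))
H(h) = 1/(h*(-1 + h + h²)) (H(h) = 1/((-1 + (h*h + h))*h) = 1/((-1 + (h² + h))*h) = 1/((-1 + (h + h²))*h) = 1/((-1 + h + h²)*h) = 1/(h*(-1 + h + h²)))
(-1255 + H(-11))*(-4799 + 1/(-605 - 826)) = (-1255 + 1/((-11)*(-1 - 11*(1 - 11))))*(-4799 + 1/(-605 - 826)) = (-1255 - 1/(11*(-1 - 11*(-10))))*(-4799 + 1/(-1431)) = (-1255 - 1/(11*(-1 + 110)))*(-4799 - 1/1431) = (-1255 - 1/11/109)*(-6867370/1431) = (-1255 - 1/11*1/109)*(-6867370/1431) = (-1255 - 1/1199)*(-6867370/1431) = -1504746/1199*(-6867370/1431) = 1148183059780/190641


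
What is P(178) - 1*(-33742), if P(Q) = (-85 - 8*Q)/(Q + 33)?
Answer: 7118053/211 ≈ 33735.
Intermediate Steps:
P(Q) = (-85 - 8*Q)/(33 + Q)
P(178) - 1*(-33742) = (-85 - 8*178)/(33 + 178) - 1*(-33742) = (-85 - 1424)/211 + 33742 = (1/211)*(-1509) + 33742 = -1509/211 + 33742 = 7118053/211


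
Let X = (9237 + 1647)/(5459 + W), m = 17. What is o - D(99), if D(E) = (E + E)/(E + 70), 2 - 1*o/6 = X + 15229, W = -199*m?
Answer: -2672104746/29237 ≈ -91395.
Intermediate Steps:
W = -3383 (W = -199*17 = -3383)
X = 907/173 (X = (9237 + 1647)/(5459 - 3383) = 10884/2076 = 10884*(1/2076) = 907/173 ≈ 5.2428)
o = -15811068/173 (o = 12 - 6*(907/173 + 15229) = 12 - 6*2635524/173 = 12 - 15813144/173 = -15811068/173 ≈ -91394.)
D(E) = 2*E/(70 + E) (D(E) = (2*E)/(70 + E) = 2*E/(70 + E))
o - D(99) = -15811068/173 - 2*99/(70 + 99) = -15811068/173 - 2*99/169 = -15811068/173 - 1*198/169 = -15811068/173 - 198/169 = -2672104746/29237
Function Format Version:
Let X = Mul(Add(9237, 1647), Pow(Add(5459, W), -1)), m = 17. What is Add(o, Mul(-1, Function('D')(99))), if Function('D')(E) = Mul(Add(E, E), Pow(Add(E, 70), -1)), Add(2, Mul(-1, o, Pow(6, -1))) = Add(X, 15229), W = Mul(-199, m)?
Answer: Rational(-2672104746, 29237) ≈ -91395.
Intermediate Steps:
W = -3383 (W = Mul(-199, 17) = -3383)
X = Rational(907, 173) (X = Mul(Add(9237, 1647), Pow(Add(5459, -3383), -1)) = Mul(10884, Pow(2076, -1)) = Mul(10884, Rational(1, 2076)) = Rational(907, 173) ≈ 5.2428)
o = Rational(-15811068, 173) (o = Add(12, Mul(-6, Add(Rational(907, 173), 15229))) = Add(12, Mul(-6, Rational(2635524, 173))) = Add(12, Rational(-15813144, 173)) = Rational(-15811068, 173) ≈ -91394.)
Function('D')(E) = Mul(2, E, Pow(Add(70, E), -1)) (Function('D')(E) = Mul(Mul(2, E), Pow(Add(70, E), -1)) = Mul(2, E, Pow(Add(70, E), -1)))
Add(o, Mul(-1, Function('D')(99))) = Add(Rational(-15811068, 173), Mul(-1, Mul(2, 99, Pow(Add(70, 99), -1)))) = Add(Rational(-15811068, 173), Mul(-1, Mul(2, 99, Pow(169, -1)))) = Add(Rational(-15811068, 173), Mul(-1, Mul(2, 99, Rational(1, 169)))) = Add(Rational(-15811068, 173), Mul(-1, Rational(198, 169))) = Add(Rational(-15811068, 173), Rational(-198, 169)) = Rational(-2672104746, 29237)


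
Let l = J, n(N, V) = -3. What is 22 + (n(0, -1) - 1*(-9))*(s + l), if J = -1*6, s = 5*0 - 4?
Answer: -38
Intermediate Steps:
s = -4 (s = 0 - 4 = -4)
J = -6
l = -6
22 + (n(0, -1) - 1*(-9))*(s + l) = 22 + (-3 - 1*(-9))*(-4 - 6) = 22 + (-3 + 9)*(-10) = 22 + 6*(-10) = 22 - 60 = -38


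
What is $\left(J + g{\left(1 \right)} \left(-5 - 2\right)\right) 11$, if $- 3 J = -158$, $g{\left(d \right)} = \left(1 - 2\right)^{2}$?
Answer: $\frac{1507}{3} \approx 502.33$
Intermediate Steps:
$g{\left(d \right)} = 1$ ($g{\left(d \right)} = \left(-1\right)^{2} = 1$)
$J = \frac{158}{3}$ ($J = \left(- \frac{1}{3}\right) \left(-158\right) = \frac{158}{3} \approx 52.667$)
$\left(J + g{\left(1 \right)} \left(-5 - 2\right)\right) 11 = \left(\frac{158}{3} + 1 \left(-5 - 2\right)\right) 11 = \left(\frac{158}{3} + 1 \left(-7\right)\right) 11 = \left(\frac{158}{3} - 7\right) 11 = \frac{137}{3} \cdot 11 = \frac{1507}{3}$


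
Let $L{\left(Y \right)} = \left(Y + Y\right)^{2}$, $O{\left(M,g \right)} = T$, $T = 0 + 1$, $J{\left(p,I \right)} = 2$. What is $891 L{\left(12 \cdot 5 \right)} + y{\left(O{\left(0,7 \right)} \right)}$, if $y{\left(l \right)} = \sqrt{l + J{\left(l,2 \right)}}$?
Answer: $12830400 + \sqrt{3} \approx 1.283 \cdot 10^{7}$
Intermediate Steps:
$T = 1$
$O{\left(M,g \right)} = 1$
$L{\left(Y \right)} = 4 Y^{2}$ ($L{\left(Y \right)} = \left(2 Y\right)^{2} = 4 Y^{2}$)
$y{\left(l \right)} = \sqrt{2 + l}$ ($y{\left(l \right)} = \sqrt{l + 2} = \sqrt{2 + l}$)
$891 L{\left(12 \cdot 5 \right)} + y{\left(O{\left(0,7 \right)} \right)} = 891 \cdot 4 \left(12 \cdot 5\right)^{2} + \sqrt{2 + 1} = 891 \cdot 4 \cdot 60^{2} + \sqrt{3} = 891 \cdot 4 \cdot 3600 + \sqrt{3} = 891 \cdot 14400 + \sqrt{3} = 12830400 + \sqrt{3}$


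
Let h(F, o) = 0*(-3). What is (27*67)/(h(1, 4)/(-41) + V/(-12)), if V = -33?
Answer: 7236/11 ≈ 657.82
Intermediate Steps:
h(F, o) = 0
(27*67)/(h(1, 4)/(-41) + V/(-12)) = (27*67)/(0/(-41) - 33/(-12)) = 1809/(0*(-1/41) - 33*(-1/12)) = 1809/(0 + 11/4) = 1809/(11/4) = 1809*(4/11) = 7236/11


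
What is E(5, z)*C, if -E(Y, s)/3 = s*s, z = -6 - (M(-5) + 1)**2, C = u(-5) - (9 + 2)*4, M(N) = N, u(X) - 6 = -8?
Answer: 66792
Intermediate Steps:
u(X) = -2 (u(X) = 6 - 8 = -2)
C = -46 (C = -2 - (9 + 2)*4 = -2 - 11*4 = -2 - 1*44 = -2 - 44 = -46)
z = -22 (z = -6 - (-5 + 1)**2 = -6 - 1*(-4)**2 = -6 - 1*16 = -6 - 16 = -22)
E(Y, s) = -3*s**2 (E(Y, s) = -3*s*s = -3*s**2)
E(5, z)*C = -3*(-22)**2*(-46) = -3*484*(-46) = -1452*(-46) = 66792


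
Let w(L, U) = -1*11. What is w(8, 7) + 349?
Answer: 338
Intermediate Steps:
w(L, U) = -11
w(8, 7) + 349 = -11 + 349 = 338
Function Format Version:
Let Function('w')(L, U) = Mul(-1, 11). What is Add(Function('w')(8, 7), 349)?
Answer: 338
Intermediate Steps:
Function('w')(L, U) = -11
Add(Function('w')(8, 7), 349) = Add(-11, 349) = 338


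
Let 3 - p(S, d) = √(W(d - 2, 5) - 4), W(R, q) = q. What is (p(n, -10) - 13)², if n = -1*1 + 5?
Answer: 121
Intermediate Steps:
n = 4 (n = -1 + 5 = 4)
p(S, d) = 2 (p(S, d) = 3 - √(5 - 4) = 3 - √1 = 3 - 1*1 = 3 - 1 = 2)
(p(n, -10) - 13)² = (2 - 13)² = (-11)² = 121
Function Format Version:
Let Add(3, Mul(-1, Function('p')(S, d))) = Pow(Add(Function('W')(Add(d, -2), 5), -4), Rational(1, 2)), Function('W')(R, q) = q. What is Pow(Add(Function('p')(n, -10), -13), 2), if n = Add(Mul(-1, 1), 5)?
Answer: 121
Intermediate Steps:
n = 4 (n = Add(-1, 5) = 4)
Function('p')(S, d) = 2 (Function('p')(S, d) = Add(3, Mul(-1, Pow(Add(5, -4), Rational(1, 2)))) = Add(3, Mul(-1, Pow(1, Rational(1, 2)))) = Add(3, Mul(-1, 1)) = Add(3, -1) = 2)
Pow(Add(Function('p')(n, -10), -13), 2) = Pow(Add(2, -13), 2) = Pow(-11, 2) = 121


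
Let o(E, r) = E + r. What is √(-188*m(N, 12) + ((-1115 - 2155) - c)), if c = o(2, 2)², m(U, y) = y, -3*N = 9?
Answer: I*√5542 ≈ 74.445*I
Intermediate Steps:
N = -3 (N = -⅓*9 = -3)
c = 16 (c = (2 + 2)² = 4² = 16)
√(-188*m(N, 12) + ((-1115 - 2155) - c)) = √(-188*12 + ((-1115 - 2155) - 1*16)) = √(-2256 + (-3270 - 16)) = √(-2256 - 3286) = √(-5542) = I*√5542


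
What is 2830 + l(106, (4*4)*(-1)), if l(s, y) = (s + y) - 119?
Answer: 2801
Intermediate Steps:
l(s, y) = -119 + s + y
2830 + l(106, (4*4)*(-1)) = 2830 + (-119 + 106 + (4*4)*(-1)) = 2830 + (-119 + 106 + 16*(-1)) = 2830 + (-119 + 106 - 16) = 2830 - 29 = 2801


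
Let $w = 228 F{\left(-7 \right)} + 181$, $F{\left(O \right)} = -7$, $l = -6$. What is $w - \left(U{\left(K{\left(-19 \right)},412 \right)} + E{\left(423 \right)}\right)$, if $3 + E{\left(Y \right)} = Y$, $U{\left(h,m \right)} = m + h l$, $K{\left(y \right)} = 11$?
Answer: $-2181$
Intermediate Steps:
$U{\left(h,m \right)} = m - 6 h$ ($U{\left(h,m \right)} = m + h \left(-6\right) = m - 6 h$)
$E{\left(Y \right)} = -3 + Y$
$w = -1415$ ($w = 228 \left(-7\right) + 181 = -1596 + 181 = -1415$)
$w - \left(U{\left(K{\left(-19 \right)},412 \right)} + E{\left(423 \right)}\right) = -1415 - \left(\left(412 - 66\right) + \left(-3 + 423\right)\right) = -1415 - \left(\left(412 - 66\right) + 420\right) = -1415 - \left(346 + 420\right) = -1415 - 766 = -2181$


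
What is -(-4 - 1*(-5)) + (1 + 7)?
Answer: 7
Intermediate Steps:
-(-4 - 1*(-5)) + (1 + 7) = -(-4 + 5) + 8 = -1*1 + 8 = -1 + 8 = 7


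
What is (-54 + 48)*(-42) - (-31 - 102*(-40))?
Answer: -3797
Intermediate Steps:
(-54 + 48)*(-42) - (-31 - 102*(-40)) = -6*(-42) - (-31 + 4080) = 252 - 1*4049 = 252 - 4049 = -3797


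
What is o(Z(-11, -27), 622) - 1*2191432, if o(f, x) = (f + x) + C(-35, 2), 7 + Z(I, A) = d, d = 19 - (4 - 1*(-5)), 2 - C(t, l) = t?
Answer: -2190770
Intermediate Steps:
C(t, l) = 2 - t
d = 10 (d = 19 - (4 + 5) = 19 - 1*9 = 19 - 9 = 10)
Z(I, A) = 3 (Z(I, A) = -7 + 10 = 3)
o(f, x) = 37 + f + x (o(f, x) = (f + x) + (2 - 1*(-35)) = (f + x) + (2 + 35) = (f + x) + 37 = 37 + f + x)
o(Z(-11, -27), 622) - 1*2191432 = (37 + 3 + 622) - 1*2191432 = 662 - 2191432 = -2190770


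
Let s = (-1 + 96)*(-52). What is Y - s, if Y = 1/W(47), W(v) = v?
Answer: 232181/47 ≈ 4940.0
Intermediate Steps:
Y = 1/47 ≈ 0.021277
s = -4940 (s = 95*(-52) = -4940)
Y - s = 1/47 - 1*(-4940) = 1/47 + 4940 = 232181/47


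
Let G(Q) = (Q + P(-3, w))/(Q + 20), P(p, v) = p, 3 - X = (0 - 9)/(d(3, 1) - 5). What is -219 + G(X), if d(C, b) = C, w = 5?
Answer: -8112/37 ≈ -219.24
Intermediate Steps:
X = -3/2 (X = 3 - (0 - 9)/(3 - 5) = 3 - (-9)/(-2) = 3 - (-9)*(-1)/2 = 3 - 1*9/2 = 3 - 9/2 = -3/2 ≈ -1.5000)
G(Q) = (-3 + Q)/(20 + Q) (G(Q) = (Q - 3)/(Q + 20) = (-3 + Q)/(20 + Q))
-219 + G(X) = -219 + (-3 - 3/2)/(20 - 3/2) = -219 - 9/2/(37/2) = -219 + (2/37)*(-9/2) = -219 - 9/37 = -8112/37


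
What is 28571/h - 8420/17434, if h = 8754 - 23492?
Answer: -311100387/128471146 ≈ -2.4216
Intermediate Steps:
h = -14738
28571/h - 8420/17434 = 28571/(-14738) - 8420/17434 = 28571*(-1/14738) - 8420*1/17434 = -28571/14738 - 4210/8717 = -311100387/128471146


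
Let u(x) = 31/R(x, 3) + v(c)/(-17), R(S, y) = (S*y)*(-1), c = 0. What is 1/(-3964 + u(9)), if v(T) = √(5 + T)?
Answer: -835381377/3312410916364 + 12393*√5/3312410916364 ≈ -0.00025219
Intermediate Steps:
R(S, y) = -S*y
u(x) = -31/(3*x) - √5/17 (u(x) = 31/((-1*x*3)) + √(5 + 0)/(-17) = 31/((-3*x)) + √5*(-1/17) = 31*(-1/(3*x)) - √5/17 = -31/(3*x) - √5/17)
1/(-3964 + u(9)) = 1/(-3964 + (-31/3/9 - √5/17)) = 1/(-3964 + (-31/3*⅑ - √5/17)) = 1/(-3964 + (-31/27 - √5/17)) = 1/(-107059/27 - √5/17)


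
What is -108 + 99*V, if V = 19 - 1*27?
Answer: -900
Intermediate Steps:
V = -8 (V = 19 - 27 = -8)
-108 + 99*V = -108 + 99*(-8) = -108 - 792 = -900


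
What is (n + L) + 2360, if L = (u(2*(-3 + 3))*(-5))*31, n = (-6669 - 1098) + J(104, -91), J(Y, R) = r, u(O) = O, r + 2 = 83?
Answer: -5326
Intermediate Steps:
r = 81 (r = -2 + 83 = 81)
J(Y, R) = 81
n = -7686 (n = (-6669 - 1098) + 81 = -7767 + 81 = -7686)
L = 0 (L = ((2*(-3 + 3))*(-5))*31 = ((2*0)*(-5))*31 = (0*(-5))*31 = 0*31 = 0)
(n + L) + 2360 = (-7686 + 0) + 2360 = -7686 + 2360 = -5326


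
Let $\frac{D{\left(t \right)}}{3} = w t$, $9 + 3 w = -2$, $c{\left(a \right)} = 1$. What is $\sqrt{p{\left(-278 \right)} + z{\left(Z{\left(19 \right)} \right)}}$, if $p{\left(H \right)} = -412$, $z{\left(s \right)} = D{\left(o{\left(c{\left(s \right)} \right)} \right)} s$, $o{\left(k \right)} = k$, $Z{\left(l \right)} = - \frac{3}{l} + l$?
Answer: $\frac{i \sqrt{223554}}{19} \approx 24.885 i$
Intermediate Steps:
$w = - \frac{11}{3}$ ($w = -3 + \frac{1}{3} \left(-2\right) = -3 - \frac{2}{3} = - \frac{11}{3} \approx -3.6667$)
$Z{\left(l \right)} = l - \frac{3}{l}$
$D{\left(t \right)} = - 11 t$ ($D{\left(t \right)} = 3 \left(- \frac{11 t}{3}\right) = - 11 t$)
$z{\left(s \right)} = - 11 s$ ($z{\left(s \right)} = \left(-11\right) 1 s = - 11 s$)
$\sqrt{p{\left(-278 \right)} + z{\left(Z{\left(19 \right)} \right)}} = \sqrt{-412 - 11 \left(19 - \frac{3}{19}\right)} = \sqrt{-412 - \frac{3938}{19}} = \sqrt{- \frac{11766}{19}} = \frac{i \sqrt{223554}}{19}$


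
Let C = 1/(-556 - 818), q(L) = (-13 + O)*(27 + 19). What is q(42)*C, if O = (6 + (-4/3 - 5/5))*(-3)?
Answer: 184/229 ≈ 0.80349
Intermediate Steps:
O = -11 (O = (6 + (-4*1/3 - 5*1/5))*(-3) = (6 + (-4/3 - 1))*(-3) = (6 - 7/3)*(-3) = (11/3)*(-3) = -11)
q(L) = -1104 (q(L) = (-13 - 11)*(27 + 19) = -24*46 = -1104)
C = -1/1374 (C = 1/(-1374) = -1/1374 ≈ -0.00072780)
q(42)*C = -1104*(-1/1374) = 184/229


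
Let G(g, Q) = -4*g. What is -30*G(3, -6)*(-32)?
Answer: -11520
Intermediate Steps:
-30*G(3, -6)*(-32) = -(-120)*3*(-32) = -30*(-12)*(-32) = 360*(-32) = -11520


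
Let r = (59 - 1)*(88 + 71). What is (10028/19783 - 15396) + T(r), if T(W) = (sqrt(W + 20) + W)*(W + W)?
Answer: 3364597137704/19783 + 18444*sqrt(9242) ≈ 1.7185e+8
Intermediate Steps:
r = 9222 (r = 58*159 = 9222)
T(W) = 2*W*(W + sqrt(20 + W)) (T(W) = (sqrt(20 + W) + W)*(2*W) = (W + sqrt(20 + W))*(2*W) = 2*W*(W + sqrt(20 + W)))
(10028/19783 - 15396) + T(r) = (10028/19783 - 15396) + 2*9222*(9222 + sqrt(20 + 9222)) = (10028*(1/19783) - 15396) + 2*9222*(9222 + sqrt(9242)) = (10028/19783 - 15396) + (170090568 + 18444*sqrt(9242)) = -304569040/19783 + (170090568 + 18444*sqrt(9242)) = 3364597137704/19783 + 18444*sqrt(9242)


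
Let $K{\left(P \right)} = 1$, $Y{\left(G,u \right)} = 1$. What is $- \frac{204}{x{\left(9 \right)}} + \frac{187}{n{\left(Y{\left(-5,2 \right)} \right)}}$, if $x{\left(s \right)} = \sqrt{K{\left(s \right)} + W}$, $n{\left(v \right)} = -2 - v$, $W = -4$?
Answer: $- \frac{187}{3} + 68 i \sqrt{3} \approx -62.333 + 117.78 i$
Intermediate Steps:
$x{\left(s \right)} = i \sqrt{3}$ ($x{\left(s \right)} = \sqrt{1 - 4} = \sqrt{-3} = i \sqrt{3}$)
$- \frac{204}{x{\left(9 \right)}} + \frac{187}{n{\left(Y{\left(-5,2 \right)} \right)}} = - \frac{204}{i \sqrt{3}} + \frac{187}{-2 - 1} = - 204 \left(- \frac{i \sqrt{3}}{3}\right) + \frac{187}{-2 - 1} = 68 i \sqrt{3} + \frac{187}{-3} = 68 i \sqrt{3} + 187 \left(- \frac{1}{3}\right) = 68 i \sqrt{3} - \frac{187}{3} = - \frac{187}{3} + 68 i \sqrt{3}$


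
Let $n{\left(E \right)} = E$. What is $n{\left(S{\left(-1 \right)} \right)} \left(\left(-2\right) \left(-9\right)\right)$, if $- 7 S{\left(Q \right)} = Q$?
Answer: $\frac{18}{7} \approx 2.5714$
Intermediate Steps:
$S{\left(Q \right)} = - \frac{Q}{7}$
$n{\left(S{\left(-1 \right)} \right)} \left(\left(-2\right) \left(-9\right)\right) = \left(- \frac{1}{7}\right) \left(-1\right) \left(\left(-2\right) \left(-9\right)\right) = \frac{1}{7} \cdot 18 = \frac{18}{7}$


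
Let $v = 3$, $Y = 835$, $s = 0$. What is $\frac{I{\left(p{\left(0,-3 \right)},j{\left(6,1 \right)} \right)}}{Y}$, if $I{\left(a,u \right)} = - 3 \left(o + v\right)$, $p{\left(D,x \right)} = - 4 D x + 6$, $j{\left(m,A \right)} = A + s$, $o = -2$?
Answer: $- \frac{3}{835} \approx -0.0035928$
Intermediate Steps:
$j{\left(m,A \right)} = A$ ($j{\left(m,A \right)} = A + 0 = A$)
$p{\left(D,x \right)} = 6 - 4 D x$ ($p{\left(D,x \right)} = - 4 D x + 6 = 6 - 4 D x$)
$I{\left(a,u \right)} = -3$ ($I{\left(a,u \right)} = - 3 \left(-2 + 3\right) = \left(-3\right) 1 = -3$)
$\frac{I{\left(p{\left(0,-3 \right)},j{\left(6,1 \right)} \right)}}{Y} = - \frac{3}{835}$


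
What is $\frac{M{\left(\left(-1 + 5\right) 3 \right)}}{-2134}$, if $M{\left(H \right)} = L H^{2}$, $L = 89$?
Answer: $- \frac{6408}{1067} \approx -6.0056$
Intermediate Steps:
$M{\left(H \right)} = 89 H^{2}$
$\frac{M{\left(\left(-1 + 5\right) 3 \right)}}{-2134} = \frac{89 \left(\left(-1 + 5\right) 3\right)^{2}}{-2134} = 89 \left(4 \cdot 3\right)^{2} \left(- \frac{1}{2134}\right) = 89 \cdot 12^{2} \left(- \frac{1}{2134}\right) = 89 \cdot 144 \left(- \frac{1}{2134}\right) = 12816 \left(- \frac{1}{2134}\right) = - \frac{6408}{1067}$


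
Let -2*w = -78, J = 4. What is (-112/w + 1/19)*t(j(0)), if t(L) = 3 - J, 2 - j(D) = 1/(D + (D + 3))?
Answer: 2089/741 ≈ 2.8192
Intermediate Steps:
j(D) = 2 - 1/(3 + 2*D) (j(D) = 2 - 1/(D + (D + 3)) = 2 - 1/(D + (3 + D)) = 2 - 1/(3 + 2*D))
w = 39 (w = -½*(-78) = 39)
t(L) = -1 (t(L) = 3 - 1*4 = 3 - 4 = -1)
(-112/w + 1/19)*t(j(0)) = (-112/39 + 1/19)*(-1) = -2089/741*(-1) = 2089/741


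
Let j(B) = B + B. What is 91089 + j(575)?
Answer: 92239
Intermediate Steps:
j(B) = 2*B
91089 + j(575) = 91089 + 2*575 = 91089 + 1150 = 92239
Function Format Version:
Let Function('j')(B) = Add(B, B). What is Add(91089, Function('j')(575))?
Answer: 92239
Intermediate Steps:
Function('j')(B) = Mul(2, B)
Add(91089, Function('j')(575)) = Add(91089, Mul(2, 575)) = Add(91089, 1150) = 92239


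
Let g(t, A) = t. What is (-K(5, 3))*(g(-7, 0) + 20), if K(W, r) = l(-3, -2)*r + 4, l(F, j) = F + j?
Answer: 143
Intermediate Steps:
K(W, r) = 4 - 5*r (K(W, r) = (-3 - 2)*r + 4 = -5*r + 4 = 4 - 5*r)
(-K(5, 3))*(g(-7, 0) + 20) = (-(4 - 5*3))*(-7 + 20) = -(4 - 15)*13 = -1*(-11)*13 = 11*13 = 143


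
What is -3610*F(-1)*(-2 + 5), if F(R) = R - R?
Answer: 0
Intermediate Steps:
F(R) = 0
-3610*F(-1)*(-2 + 5) = -0*(-2 + 5) = -0*3 = -3610*0 = 0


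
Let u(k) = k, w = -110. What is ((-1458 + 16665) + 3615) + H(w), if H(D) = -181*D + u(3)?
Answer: 38735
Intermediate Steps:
H(D) = 3 - 181*D (H(D) = -181*D + 3 = 3 - 181*D)
((-1458 + 16665) + 3615) + H(w) = ((-1458 + 16665) + 3615) + (3 - 181*(-110)) = (15207 + 3615) + (3 + 19910) = 18822 + 19913 = 38735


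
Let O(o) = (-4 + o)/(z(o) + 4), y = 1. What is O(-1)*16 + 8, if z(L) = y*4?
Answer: -2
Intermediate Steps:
z(L) = 4 (z(L) = 1*4 = 4)
O(o) = -1/2 + o/8 (O(o) = (-4 + o)/(4 + 4) = (-4 + o)/8 = (-4 + o)*(1/8) = -1/2 + o/8)
O(-1)*16 + 8 = (-1/2 + (1/8)*(-1))*16 + 8 = (-1/2 - 1/8)*16 + 8 = -5/8*16 + 8 = -10 + 8 = -2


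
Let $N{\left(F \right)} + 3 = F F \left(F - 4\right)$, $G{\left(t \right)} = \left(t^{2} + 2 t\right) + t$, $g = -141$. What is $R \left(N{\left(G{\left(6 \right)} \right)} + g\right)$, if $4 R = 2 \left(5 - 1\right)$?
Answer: $291312$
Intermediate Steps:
$R = 2$ ($R = \frac{2 \left(5 - 1\right)}{4} = \frac{2 \cdot 4}{4} = \frac{1}{4} \cdot 8 = 2$)
$G{\left(t \right)} = t^{2} + 3 t$
$N{\left(F \right)} = -3 + F^{2} \left(-4 + F\right)$ ($N{\left(F \right)} = -3 + F F \left(F - 4\right) = -3 + F^{2} \left(-4 + F\right)$)
$R \left(N{\left(G{\left(6 \right)} \right)} + g\right) = 2 \left(\left(-3 + \left(6 \left(3 + 6\right)\right)^{3} - 4 \left(6 \left(3 + 6\right)\right)^{2}\right) - 141\right) = 2 \left(\left(-3 + \left(6 \cdot 9\right)^{3} - 4 \left(6 \cdot 9\right)^{2}\right) - 141\right) = 2 \left(\left(-3 + 54^{3} - 4 \cdot 54^{2}\right) - 141\right) = 2 \left(\left(-3 + 157464 - 11664\right) - 141\right) = 2 \left(145797 - 141\right) = 2 \cdot 145656 = 291312$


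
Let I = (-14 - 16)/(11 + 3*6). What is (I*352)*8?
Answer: -84480/29 ≈ -2913.1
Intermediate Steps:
I = -30/29 (I = -30/(11 + 18) = -30/29 ≈ -1.0345)
(I*352)*8 = -30/29*352*8 = -10560/29*8 = -84480/29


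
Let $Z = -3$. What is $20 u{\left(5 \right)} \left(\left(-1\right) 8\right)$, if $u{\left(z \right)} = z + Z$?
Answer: $-320$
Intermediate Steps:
$u{\left(z \right)} = -3 + z$ ($u{\left(z \right)} = z - 3 = -3 + z$)
$20 u{\left(5 \right)} \left(\left(-1\right) 8\right) = 20 \left(-3 + 5\right) \left(\left(-1\right) 8\right) = 20 \cdot 2 \left(-8\right) = 40 \left(-8\right) = -320$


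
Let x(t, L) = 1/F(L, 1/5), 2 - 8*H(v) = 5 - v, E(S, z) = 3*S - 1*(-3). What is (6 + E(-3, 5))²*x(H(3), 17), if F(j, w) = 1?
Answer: 0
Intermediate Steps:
E(S, z) = 3 + 3*S (E(S, z) = 3*S + 3 = 3 + 3*S)
H(v) = -3/8 + v/8 (H(v) = ¼ - (5 - v)/8 = ¼ + (-5/8 + v/8) = -3/8 + v/8)
x(t, L) = 1 (x(t, L) = 1/1 = 1)
(6 + E(-3, 5))²*x(H(3), 17) = (6 + (3 + 3*(-3)))²*1 = (6 + (3 - 9))²*1 = (6 - 6)²*1 = 0²*1 = 0*1 = 0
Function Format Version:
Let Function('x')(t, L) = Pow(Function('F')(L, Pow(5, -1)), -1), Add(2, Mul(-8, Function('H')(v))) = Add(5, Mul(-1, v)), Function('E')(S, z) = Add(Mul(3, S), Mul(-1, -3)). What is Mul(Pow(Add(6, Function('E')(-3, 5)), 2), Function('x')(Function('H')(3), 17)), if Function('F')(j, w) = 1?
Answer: 0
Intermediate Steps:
Function('E')(S, z) = Add(3, Mul(3, S)) (Function('E')(S, z) = Add(Mul(3, S), 3) = Add(3, Mul(3, S)))
Function('H')(v) = Add(Rational(-3, 8), Mul(Rational(1, 8), v)) (Function('H')(v) = Add(Rational(1, 4), Mul(Rational(-1, 8), Add(5, Mul(-1, v)))) = Add(Rational(1, 4), Add(Rational(-5, 8), Mul(Rational(1, 8), v))) = Add(Rational(-3, 8), Mul(Rational(1, 8), v)))
Function('x')(t, L) = 1 (Function('x')(t, L) = Pow(1, -1) = 1)
Mul(Pow(Add(6, Function('E')(-3, 5)), 2), Function('x')(Function('H')(3), 17)) = Mul(Pow(Add(6, Add(3, Mul(3, -3))), 2), 1) = Mul(Pow(Add(6, Add(3, -9)), 2), 1) = Mul(Pow(Add(6, -6), 2), 1) = Mul(Pow(0, 2), 1) = Mul(0, 1) = 0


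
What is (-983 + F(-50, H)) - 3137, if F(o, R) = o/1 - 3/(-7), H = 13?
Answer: -29187/7 ≈ -4169.6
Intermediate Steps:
F(o, R) = 3/7 + o (F(o, R) = o*1 - 3*(-⅐) = o + 3/7 = 3/7 + o)
(-983 + F(-50, H)) - 3137 = (-983 + (3/7 - 50)) - 3137 = (-983 - 347/7) - 3137 = -7228/7 - 3137 = -29187/7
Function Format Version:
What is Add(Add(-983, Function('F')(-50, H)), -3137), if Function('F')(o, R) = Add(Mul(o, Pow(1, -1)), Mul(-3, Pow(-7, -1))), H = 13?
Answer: Rational(-29187, 7) ≈ -4169.6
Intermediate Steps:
Function('F')(o, R) = Add(Rational(3, 7), o) (Function('F')(o, R) = Add(Mul(o, 1), Mul(-3, Rational(-1, 7))) = Add(o, Rational(3, 7)) = Add(Rational(3, 7), o))
Add(Add(-983, Function('F')(-50, H)), -3137) = Add(Add(-983, Add(Rational(3, 7), -50)), -3137) = Add(Add(-983, Rational(-347, 7)), -3137) = Add(Rational(-7228, 7), -3137) = Rational(-29187, 7)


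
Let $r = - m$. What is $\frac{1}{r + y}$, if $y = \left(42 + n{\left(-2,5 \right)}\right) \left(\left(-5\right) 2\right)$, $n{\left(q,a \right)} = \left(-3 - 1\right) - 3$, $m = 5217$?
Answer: $- \frac{1}{5567} \approx -0.00017963$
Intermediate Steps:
$n{\left(q,a \right)} = -7$ ($n{\left(q,a \right)} = -4 - 3 = -7$)
$y = -350$ ($y = \left(42 - 7\right) \left(\left(-5\right) 2\right) = 35 \left(-10\right) = -350$)
$r = -5217$ ($r = \left(-1\right) 5217 = -5217$)
$\frac{1}{r + y} = \frac{1}{-5217 - 350} = \frac{1}{-5567} = - \frac{1}{5567}$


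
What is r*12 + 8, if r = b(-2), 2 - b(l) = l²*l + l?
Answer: 152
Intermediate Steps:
b(l) = 2 - l - l³ (b(l) = 2 - (l²*l + l) = 2 - (l³ + l) = 2 - (l + l³) = 2 + (-l - l³) = 2 - l - l³)
r = 12 (r = 2 - 1*(-2) - 1*(-2)³ = 2 + 2 - 1*(-8) = 2 + 2 + 8 = 12)
r*12 + 8 = 12*12 + 8 = 144 + 8 = 152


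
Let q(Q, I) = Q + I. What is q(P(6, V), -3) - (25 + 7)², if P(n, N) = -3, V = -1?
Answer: -1030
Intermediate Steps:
q(Q, I) = I + Q
q(P(6, V), -3) - (25 + 7)² = (-3 - 3) - (25 + 7)² = -6 - 1*32² = -6 - 1*1024 = -6 - 1024 = -1030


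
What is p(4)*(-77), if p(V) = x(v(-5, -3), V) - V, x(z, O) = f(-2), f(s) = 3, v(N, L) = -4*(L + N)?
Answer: 77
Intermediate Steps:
v(N, L) = -4*L - 4*N
x(z, O) = 3
p(V) = 3 - V
p(4)*(-77) = (3 - 1*4)*(-77) = (3 - 4)*(-77) = -1*(-77) = 77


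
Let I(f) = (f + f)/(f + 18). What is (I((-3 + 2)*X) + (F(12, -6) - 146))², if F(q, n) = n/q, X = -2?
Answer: 2140369/100 ≈ 21404.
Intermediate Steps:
I(f) = 2*f/(18 + f) (I(f) = (2*f)/(18 + f) = 2*f/(18 + f))
(I((-3 + 2)*X) + (F(12, -6) - 146))² = (2*((-3 + 2)*(-2))/(18 + (-3 + 2)*(-2)) + (-6/12 - 146))² = (2*(-1*(-2))/(18 - 1*(-2)) + (-6*1/12 - 146))² = (2*2/(18 + 2) + (-½ - 146))² = (2*2/20 - 293/2)² = (2*2*(1/20) - 293/2)² = (⅕ - 293/2)² = (-1463/10)² = 2140369/100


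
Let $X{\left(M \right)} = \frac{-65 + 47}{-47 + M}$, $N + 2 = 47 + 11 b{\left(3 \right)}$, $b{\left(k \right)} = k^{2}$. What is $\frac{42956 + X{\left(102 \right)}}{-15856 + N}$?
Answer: $- \frac{1181281}{432080} \approx -2.7339$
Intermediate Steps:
$N = 144$ ($N = -2 + \left(47 + 11 \cdot 3^{2}\right) = -2 + \left(47 + 11 \cdot 9\right) = -2 + \left(47 + 99\right) = -2 + 146 = 144$)
$X{\left(M \right)} = - \frac{18}{-47 + M}$
$\frac{42956 + X{\left(102 \right)}}{-15856 + N} = \frac{42956 - \frac{18}{-47 + 102}}{-15856 + 144} = \frac{42956 - \frac{18}{55}}{-15712} = \left(42956 - \frac{18}{55}\right) \left(- \frac{1}{15712}\right) = \frac{2362562}{55} \left(- \frac{1}{15712}\right) = - \frac{1181281}{432080}$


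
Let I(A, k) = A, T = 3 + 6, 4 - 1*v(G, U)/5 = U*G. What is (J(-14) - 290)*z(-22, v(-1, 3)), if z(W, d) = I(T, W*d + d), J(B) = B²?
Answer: -846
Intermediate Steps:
v(G, U) = 20 - 5*G*U (v(G, U) = 20 - 5*U*G = 20 - 5*G*U)
T = 9
z(W, d) = 9
(J(-14) - 290)*z(-22, v(-1, 3)) = ((-14)² - 290)*9 = (196 - 290)*9 = -94*9 = -846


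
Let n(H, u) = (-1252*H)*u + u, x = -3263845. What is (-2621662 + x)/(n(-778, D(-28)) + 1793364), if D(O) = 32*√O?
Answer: -2638714093887/6801709535945956 + 22931277167596*I*√7/1700427383986489 ≈ -0.00038795 + 0.03568*I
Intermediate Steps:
n(H, u) = u - 1252*H*u (n(H, u) = -1252*H*u + u = u - 1252*H*u)
(-2621662 + x)/(n(-778, D(-28)) + 1793364) = (-2621662 - 3263845)/((32*√(-28))*(1 - 1252*(-778)) + 1793364) = -5885507/((32*(2*I*√7))*(1 + 974056) + 1793364) = -5885507/((64*I*√7)*974057 + 1793364) = -5885507/(62339648*I*√7 + 1793364) = -5885507/(1793364 + 62339648*I*√7)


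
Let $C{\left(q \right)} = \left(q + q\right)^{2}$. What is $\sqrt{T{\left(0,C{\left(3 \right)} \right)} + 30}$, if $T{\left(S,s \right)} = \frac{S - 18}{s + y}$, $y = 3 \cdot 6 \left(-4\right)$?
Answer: $\frac{\sqrt{122}}{2} \approx 5.5227$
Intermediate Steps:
$y = -72$ ($y = 18 \left(-4\right) = -72$)
$C{\left(q \right)} = 4 q^{2}$ ($C{\left(q \right)} = \left(2 q\right)^{2} = 4 q^{2}$)
$T{\left(S,s \right)} = \frac{-18 + S}{-72 + s}$ ($T{\left(S,s \right)} = \frac{S - 18}{s - 72} = \frac{-18 + S}{-72 + s}$)
$\sqrt{T{\left(0,C{\left(3 \right)} \right)} + 30} = \sqrt{\frac{-18 + 0}{-72 + 4 \cdot 3^{2}} + 30} = \sqrt{\frac{1}{-72 + 4 \cdot 9} \left(-18\right) + 30} = \sqrt{\frac{1}{-72 + 36} \left(-18\right) + 30} = \sqrt{\frac{1}{-36} \left(-18\right) + 30} = \sqrt{\left(- \frac{1}{36}\right) \left(-18\right) + 30} = \sqrt{\frac{1}{2} + 30} = \sqrt{\frac{61}{2}} = \frac{\sqrt{122}}{2}$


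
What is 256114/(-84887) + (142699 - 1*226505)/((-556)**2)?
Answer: -43144048713/13120813816 ≈ -3.2882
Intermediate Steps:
256114/(-84887) + (142699 - 1*226505)/((-556)**2) = 256114*(-1/84887) + (142699 - 226505)/309136 = -256114/84887 - 83806*1/309136 = -256114/84887 - 41903/154568 = -43144048713/13120813816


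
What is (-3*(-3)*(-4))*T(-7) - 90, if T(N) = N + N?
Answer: 414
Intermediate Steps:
T(N) = 2*N
(-3*(-3)*(-4))*T(-7) - 90 = (-3*(-3)*(-4))*(2*(-7)) - 90 = (9*(-4))*(-14) - 90 = -36*(-14) - 90 = 504 - 90 = 414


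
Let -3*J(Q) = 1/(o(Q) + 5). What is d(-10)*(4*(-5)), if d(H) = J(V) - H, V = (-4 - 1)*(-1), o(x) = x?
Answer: -598/3 ≈ -199.33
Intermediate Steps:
V = 5 (V = -5*(-1) = 5)
J(Q) = -1/(3*(5 + Q)) (J(Q) = -1/(3*(Q + 5)) = -1/(3*(5 + Q)))
d(H) = -1/30 - H (d(H) = -1/(15 + 3*5) - H = -1/(15 + 15) - H = -1/30 - H)
d(-10)*(4*(-5)) = (-1/30 - 1*(-10))*(4*(-5)) = (-1/30 + 10)*(-20) = (299/30)*(-20) = -598/3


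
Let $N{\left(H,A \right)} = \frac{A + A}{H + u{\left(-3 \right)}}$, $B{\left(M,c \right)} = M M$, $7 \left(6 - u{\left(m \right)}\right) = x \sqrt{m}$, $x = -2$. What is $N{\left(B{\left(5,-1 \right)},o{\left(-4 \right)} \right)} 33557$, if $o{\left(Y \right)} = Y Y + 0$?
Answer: $\frac{1631138656}{47101} - \frac{15033536 i \sqrt{3}}{47101} \approx 34631.0 - 552.83 i$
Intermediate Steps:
$o{\left(Y \right)} = Y^{2}$ ($o{\left(Y \right)} = Y^{2} + 0 = Y^{2}$)
$u{\left(m \right)} = 6 + \frac{2 \sqrt{m}}{7}$ ($u{\left(m \right)} = 6 - \frac{\left(-2\right) \sqrt{m}}{7} = 6 + \frac{2 \sqrt{m}}{7}$)
$B{\left(M,c \right)} = M^{2}$
$N{\left(H,A \right)} = \frac{2 A}{6 + H + \frac{2 i \sqrt{3}}{7}}$ ($N{\left(H,A \right)} = \frac{A + A}{H + \left(6 + \frac{2 \sqrt{-3}}{7}\right)} = \frac{2 A}{H + \left(6 + \frac{2 i \sqrt{3}}{7}\right)} = \frac{2 A}{6 + H + \frac{2 i \sqrt{3}}{7}}$)
$N{\left(B{\left(5,-1 \right)},o{\left(-4 \right)} \right)} 33557 = \frac{14 \left(-4\right)^{2}}{42 + 7 \cdot 5^{2} + 2 i \sqrt{3}} \cdot 33557 = 14 \cdot 16 \frac{1}{42 + 7 \cdot 25 + 2 i \sqrt{3}} \cdot 33557 = 14 \cdot 16 \frac{1}{42 + 175 + 2 i \sqrt{3}} \cdot 33557 = 14 \cdot 16 \frac{1}{217 + 2 i \sqrt{3}} \cdot 33557 = \frac{224}{217 + 2 i \sqrt{3}} \cdot 33557 = \frac{7516768}{217 + 2 i \sqrt{3}}$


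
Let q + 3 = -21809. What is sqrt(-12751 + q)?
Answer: I*sqrt(34563) ≈ 185.91*I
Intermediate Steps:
q = -21812 (q = -3 - 21809 = -21812)
sqrt(-12751 + q) = sqrt(-12751 - 21812) = sqrt(-34563) = I*sqrt(34563)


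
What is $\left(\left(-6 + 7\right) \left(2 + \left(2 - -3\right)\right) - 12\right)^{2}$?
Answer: $25$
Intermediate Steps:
$\left(\left(-6 + 7\right) \left(2 + \left(2 - -3\right)\right) - 12\right)^{2} = \left(1 \left(2 + \left(2 + 3\right)\right) - 12\right)^{2} = \left(1 \left(2 + 5\right) - 12\right)^{2} = \left(1 \cdot 7 - 12\right)^{2} = \left(7 - 12\right)^{2} = \left(-5\right)^{2} = 25$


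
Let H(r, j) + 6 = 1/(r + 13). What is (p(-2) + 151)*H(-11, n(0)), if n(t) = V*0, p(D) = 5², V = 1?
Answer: -968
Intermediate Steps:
p(D) = 25
n(t) = 0 (n(t) = 1*0 = 0)
H(r, j) = -6 + 1/(13 + r) (H(r, j) = -6 + 1/(r + 13) = -6 + 1/(13 + r))
(p(-2) + 151)*H(-11, n(0)) = (25 + 151)*((-77 - 6*(-11))/(13 - 11)) = 176*((-77 + 66)/2) = 176*((½)*(-11)) = 176*(-11/2) = -968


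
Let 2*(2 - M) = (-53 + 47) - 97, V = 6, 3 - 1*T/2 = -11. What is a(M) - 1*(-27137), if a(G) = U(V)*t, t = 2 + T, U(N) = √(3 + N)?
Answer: 27227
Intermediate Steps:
T = 28 (T = 6 - 2*(-11) = 6 + 22 = 28)
M = 107/2 (M = 2 - ((-53 + 47) - 97)/2 = 2 - (-6 - 97)/2 = 2 - ½*(-103) = 2 + 103/2 = 107/2 ≈ 53.500)
t = 30 (t = 2 + 28 = 30)
a(G) = 90 (a(G) = √(3 + 6)*30 = √9*30 = 3*30 = 90)
a(M) - 1*(-27137) = 90 - 1*(-27137) = 90 + 27137 = 27227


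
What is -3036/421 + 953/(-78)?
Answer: -638021/32838 ≈ -19.429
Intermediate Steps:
-3036/421 + 953/(-78) = -3036*1/421 + 953*(-1/78) = -3036/421 - 953/78 = -638021/32838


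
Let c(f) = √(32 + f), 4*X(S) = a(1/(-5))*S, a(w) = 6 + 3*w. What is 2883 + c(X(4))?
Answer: 2883 + √935/5 ≈ 2889.1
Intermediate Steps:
X(S) = 27*S/20 (X(S) = ((6 + 3/(-5))*S)/4 = ((6 + 3*(-⅕))*S)/4 = ((6 - ⅗)*S)/4 = (27*S/5)/4 = 27*S/20)
2883 + c(X(4)) = 2883 + √(32 + (27/20)*4) = 2883 + √(32 + 27/5) = 2883 + √(187/5) = 2883 + √935/5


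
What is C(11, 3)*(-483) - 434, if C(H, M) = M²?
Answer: -4781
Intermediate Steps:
C(11, 3)*(-483) - 434 = 3²*(-483) - 434 = 9*(-483) - 434 = -4347 - 434 = -4781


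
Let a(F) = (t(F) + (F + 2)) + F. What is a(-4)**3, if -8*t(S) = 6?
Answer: -19683/64 ≈ -307.55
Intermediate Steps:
t(S) = -3/4 (t(S) = -1/8*6 = -3/4)
a(F) = 5/4 + 2*F (a(F) = (-3/4 + (F + 2)) + F = (-3/4 + (2 + F)) + F = (5/4 + F) + F = 5/4 + 2*F)
a(-4)**3 = (5/4 + 2*(-4))**3 = (5/4 - 8)**3 = (-27/4)**3 = -19683/64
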